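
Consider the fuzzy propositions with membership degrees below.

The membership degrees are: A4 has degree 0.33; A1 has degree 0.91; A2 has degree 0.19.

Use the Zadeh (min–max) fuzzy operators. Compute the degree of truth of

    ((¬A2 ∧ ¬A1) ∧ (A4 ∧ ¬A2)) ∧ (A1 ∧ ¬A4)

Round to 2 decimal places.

0.09

¬A2 = 1 − 0.19 = 0.81
¬A1 = 1 − 0.91 = 0.09
¬A2 ∧ ¬A1 = min(a, b) on (0.81, 0.09) = 0.09
¬A2 = 1 − 0.19 = 0.81
A4 ∧ ¬A2 = min(a, b) on (0.33, 0.81) = 0.33
(¬A2 ∧ ¬A1) ∧ (A4 ∧ ¬A2) = min(a, b) on (0.09, 0.33) = 0.09
¬A4 = 1 − 0.33 = 0.67
A1 ∧ ¬A4 = min(a, b) on (0.91, 0.67) = 0.67
((¬A2 ∧ ¬A1) ∧ (A4 ∧ ¬A2)) ∧ (A1 ∧ ¬A4) = min(a, b) on (0.09, 0.67) = 0.09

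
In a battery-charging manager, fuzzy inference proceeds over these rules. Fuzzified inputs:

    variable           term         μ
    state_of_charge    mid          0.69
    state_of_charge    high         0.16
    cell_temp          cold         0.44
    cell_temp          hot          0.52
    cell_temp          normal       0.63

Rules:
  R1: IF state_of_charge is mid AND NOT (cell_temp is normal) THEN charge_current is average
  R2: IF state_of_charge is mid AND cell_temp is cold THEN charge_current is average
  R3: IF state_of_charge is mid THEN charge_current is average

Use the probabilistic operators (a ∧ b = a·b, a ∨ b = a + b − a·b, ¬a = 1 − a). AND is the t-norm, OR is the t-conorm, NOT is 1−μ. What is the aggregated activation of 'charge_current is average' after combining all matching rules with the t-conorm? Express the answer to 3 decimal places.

0.839

R1: mid=0.69, ¬normal=1−0.63=0.37; AND[a·b] → w = 0.2553
R2: mid=0.69, cold=0.44; AND[a·b] → w = 0.3036
R3: mid=0.69 → w = 0.6900
Rules with consequent 'average': {R1, R2, R3} → strengths 0.2553, 0.3036, 0.6900
Aggregate via t-conorm [a + b − a·b]: 0.8392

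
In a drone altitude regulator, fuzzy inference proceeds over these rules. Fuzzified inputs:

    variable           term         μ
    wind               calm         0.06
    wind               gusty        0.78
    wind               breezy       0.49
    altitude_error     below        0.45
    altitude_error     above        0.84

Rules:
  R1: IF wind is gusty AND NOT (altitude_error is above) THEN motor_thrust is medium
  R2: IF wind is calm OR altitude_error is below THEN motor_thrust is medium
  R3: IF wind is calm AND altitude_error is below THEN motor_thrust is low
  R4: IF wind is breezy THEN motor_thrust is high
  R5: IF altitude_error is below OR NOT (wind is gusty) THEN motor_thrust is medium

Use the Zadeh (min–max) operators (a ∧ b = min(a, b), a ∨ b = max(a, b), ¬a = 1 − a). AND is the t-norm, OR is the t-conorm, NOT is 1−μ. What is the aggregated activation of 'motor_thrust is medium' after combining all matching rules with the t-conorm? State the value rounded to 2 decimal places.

0.45

R1: gusty=0.78, ¬above=1−0.84=0.16; AND[min(a, b)] → w = 0.16
R2: calm=0.06, below=0.45; OR[max(a, b)] → w = 0.45
R3: calm=0.06, below=0.45; AND[min(a, b)] → w = 0.06
R4: breezy=0.49 → w = 0.49
R5: below=0.45, ¬gusty=1−0.78=0.22; OR[max(a, b)] → w = 0.45
Rules with consequent 'medium': {R1, R2, R5} → strengths 0.16, 0.45, 0.45
Aggregate via t-conorm [max(a, b)]: 0.45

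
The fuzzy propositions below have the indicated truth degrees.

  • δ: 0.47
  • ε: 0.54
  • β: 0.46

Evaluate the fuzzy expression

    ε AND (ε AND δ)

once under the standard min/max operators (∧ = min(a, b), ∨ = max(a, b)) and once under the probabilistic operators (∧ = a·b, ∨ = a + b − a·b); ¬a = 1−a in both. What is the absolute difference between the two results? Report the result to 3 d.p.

0.333

Under standard min/max:
  ε AND δ = min(a, b) on (0.54, 0.47) = 0.47
  ε AND (ε AND δ) = min(a, b) on (0.54, 0.47) = 0.47
  → value = 0.4700
Under probabilistic:
  ε AND δ = a·b on (0.5400, 0.4700) = 0.2538
  ε AND (ε AND δ) = a·b on (0.5400, 0.2538) = 0.1371
  → value = 0.1371
|0.4700 − 0.1371| = 0.333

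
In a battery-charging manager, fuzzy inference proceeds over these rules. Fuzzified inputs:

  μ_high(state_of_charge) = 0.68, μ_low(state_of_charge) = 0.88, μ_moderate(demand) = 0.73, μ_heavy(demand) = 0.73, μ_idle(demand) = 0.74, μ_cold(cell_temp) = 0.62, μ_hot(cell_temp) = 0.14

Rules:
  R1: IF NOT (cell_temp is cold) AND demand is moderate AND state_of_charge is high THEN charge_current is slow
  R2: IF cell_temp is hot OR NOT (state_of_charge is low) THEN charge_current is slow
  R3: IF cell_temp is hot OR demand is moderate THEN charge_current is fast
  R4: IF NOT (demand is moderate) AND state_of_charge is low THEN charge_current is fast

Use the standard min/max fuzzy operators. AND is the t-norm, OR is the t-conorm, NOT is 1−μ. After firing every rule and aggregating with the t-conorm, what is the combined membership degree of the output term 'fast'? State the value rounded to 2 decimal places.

R1: ¬cold=1−0.62=0.38, moderate=0.73, high=0.68; AND[min(a, b)] → w = 0.38
R2: hot=0.14, ¬low=1−0.88=0.12; OR[max(a, b)] → w = 0.14
R3: hot=0.14, moderate=0.73; OR[max(a, b)] → w = 0.73
R4: ¬moderate=1−0.73=0.27, low=0.88; AND[min(a, b)] → w = 0.27
Rules with consequent 'fast': {R3, R4} → strengths 0.73, 0.27
Aggregate via t-conorm [max(a, b)]: 0.73

0.73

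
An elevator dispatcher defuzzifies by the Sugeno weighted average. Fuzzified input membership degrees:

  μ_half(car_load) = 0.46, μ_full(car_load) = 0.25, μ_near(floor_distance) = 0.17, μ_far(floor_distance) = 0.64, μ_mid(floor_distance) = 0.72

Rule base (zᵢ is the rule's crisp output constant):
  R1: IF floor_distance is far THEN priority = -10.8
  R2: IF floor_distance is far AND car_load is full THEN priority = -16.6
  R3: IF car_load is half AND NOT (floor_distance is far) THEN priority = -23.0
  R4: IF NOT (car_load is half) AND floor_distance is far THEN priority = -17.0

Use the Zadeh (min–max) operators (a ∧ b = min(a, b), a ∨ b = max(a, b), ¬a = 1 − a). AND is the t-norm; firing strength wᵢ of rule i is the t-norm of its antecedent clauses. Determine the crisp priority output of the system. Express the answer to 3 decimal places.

R1 (z=-10.8): far=0.64 → w = 0.64
R2 (z=-16.6): far=0.64, full=0.25; AND[min(a, b)] → w = 0.25
R3 (z=-23.0): half=0.46, ¬far=1−0.64=0.36; AND[min(a, b)] → w = 0.36
R4 (z=-17.0): ¬half=1−0.46=0.54, far=0.64; AND[min(a, b)] → w = 0.54
Weighted average = (0.64·-10.8 + 0.25·-16.6 + 0.36·-23.0 + 0.54·-17.0) / (0.64 + 0.25 + 0.36 + 0.54)
  = -28.5220 / 1.7900 = -15.934

-15.934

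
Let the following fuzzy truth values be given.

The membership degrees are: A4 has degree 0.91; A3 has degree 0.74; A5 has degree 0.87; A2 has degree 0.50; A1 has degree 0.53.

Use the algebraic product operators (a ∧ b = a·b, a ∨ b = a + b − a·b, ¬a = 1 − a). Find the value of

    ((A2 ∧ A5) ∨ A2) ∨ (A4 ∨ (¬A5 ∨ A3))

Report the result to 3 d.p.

0.994

A2 ∧ A5 = a·b on (0.5000, 0.8700) = 0.4350
(A2 ∧ A5) ∨ A2 = a + b − a·b on (0.4350, 0.5000) = 0.7175
¬A5 = 1 − 0.8700 = 0.1300
¬A5 ∨ A3 = a + b − a·b on (0.1300, 0.7400) = 0.7738
A4 ∨ (¬A5 ∨ A3) = a + b − a·b on (0.9100, 0.7738) = 0.9796
((A2 ∧ A5) ∨ A2) ∨ (A4 ∨ (¬A5 ∨ A3)) = a + b − a·b on (0.7175, 0.9796) = 0.9942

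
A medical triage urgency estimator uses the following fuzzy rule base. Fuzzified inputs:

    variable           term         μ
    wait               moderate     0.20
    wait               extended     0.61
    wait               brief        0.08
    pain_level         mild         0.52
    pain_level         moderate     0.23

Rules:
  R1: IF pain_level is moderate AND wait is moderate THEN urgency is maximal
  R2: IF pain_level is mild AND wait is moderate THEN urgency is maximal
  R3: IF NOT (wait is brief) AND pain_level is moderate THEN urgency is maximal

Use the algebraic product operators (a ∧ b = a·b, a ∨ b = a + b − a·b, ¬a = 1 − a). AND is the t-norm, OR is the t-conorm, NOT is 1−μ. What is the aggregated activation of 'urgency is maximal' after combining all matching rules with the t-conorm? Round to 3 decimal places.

R1: moderate=0.23, moderate=0.20; AND[a·b] → w = 0.0460
R2: mild=0.52, moderate=0.20; AND[a·b] → w = 0.1040
R3: ¬brief=1−0.08=0.92, moderate=0.23; AND[a·b] → w = 0.2116
Rules with consequent 'maximal': {R1, R2, R3} → strengths 0.0460, 0.1040, 0.2116
Aggregate via t-conorm [a + b − a·b]: 0.3261

0.326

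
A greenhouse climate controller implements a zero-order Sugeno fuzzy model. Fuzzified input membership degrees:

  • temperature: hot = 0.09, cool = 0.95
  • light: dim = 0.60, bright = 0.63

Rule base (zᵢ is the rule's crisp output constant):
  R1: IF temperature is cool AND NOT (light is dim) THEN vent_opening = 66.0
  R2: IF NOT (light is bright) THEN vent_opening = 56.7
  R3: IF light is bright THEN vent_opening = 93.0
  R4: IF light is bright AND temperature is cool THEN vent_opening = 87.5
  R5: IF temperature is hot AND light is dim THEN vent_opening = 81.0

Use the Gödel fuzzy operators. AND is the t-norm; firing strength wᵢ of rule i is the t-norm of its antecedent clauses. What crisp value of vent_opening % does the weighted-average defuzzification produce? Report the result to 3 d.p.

79.426

R1 (z=66.0): cool=0.95, ¬dim=1−0.60=0.40; AND[min(a, b)] → w = 0.40
R2 (z=56.7): ¬bright=1−0.63=0.37 → w = 0.37
R3 (z=93.0): bright=0.63 → w = 0.63
R4 (z=87.5): bright=0.63, cool=0.95; AND[min(a, b)] → w = 0.63
R5 (z=81.0): hot=0.09, dim=0.60; AND[min(a, b)] → w = 0.09
Weighted average = (0.40·66.0 + 0.37·56.7 + 0.63·93.0 + 0.63·87.5 + 0.09·81.0) / (0.40 + 0.37 + 0.63 + 0.63 + 0.09)
  = 168.3840 / 2.1200 = 79.426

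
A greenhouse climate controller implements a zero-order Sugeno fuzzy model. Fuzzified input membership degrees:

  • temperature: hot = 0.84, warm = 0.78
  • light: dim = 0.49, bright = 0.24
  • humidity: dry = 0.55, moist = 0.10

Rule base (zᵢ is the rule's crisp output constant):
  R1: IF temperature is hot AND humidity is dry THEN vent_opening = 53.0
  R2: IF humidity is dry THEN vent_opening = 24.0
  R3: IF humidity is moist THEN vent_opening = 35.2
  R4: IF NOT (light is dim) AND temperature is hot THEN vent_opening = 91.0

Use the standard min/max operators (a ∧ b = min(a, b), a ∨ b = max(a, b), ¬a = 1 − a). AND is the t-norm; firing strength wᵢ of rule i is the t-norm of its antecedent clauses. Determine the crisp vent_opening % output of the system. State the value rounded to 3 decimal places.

R1 (z=53.0): hot=0.84, dry=0.55; AND[min(a, b)] → w = 0.55
R2 (z=24.0): dry=0.55 → w = 0.55
R3 (z=35.2): moist=0.10 → w = 0.10
R4 (z=91.0): ¬dim=1−0.49=0.51, hot=0.84; AND[min(a, b)] → w = 0.51
Weighted average = (0.55·53.0 + 0.55·24.0 + 0.10·35.2 + 0.51·91.0) / (0.55 + 0.55 + 0.10 + 0.51)
  = 92.2800 / 1.7100 = 53.965

53.965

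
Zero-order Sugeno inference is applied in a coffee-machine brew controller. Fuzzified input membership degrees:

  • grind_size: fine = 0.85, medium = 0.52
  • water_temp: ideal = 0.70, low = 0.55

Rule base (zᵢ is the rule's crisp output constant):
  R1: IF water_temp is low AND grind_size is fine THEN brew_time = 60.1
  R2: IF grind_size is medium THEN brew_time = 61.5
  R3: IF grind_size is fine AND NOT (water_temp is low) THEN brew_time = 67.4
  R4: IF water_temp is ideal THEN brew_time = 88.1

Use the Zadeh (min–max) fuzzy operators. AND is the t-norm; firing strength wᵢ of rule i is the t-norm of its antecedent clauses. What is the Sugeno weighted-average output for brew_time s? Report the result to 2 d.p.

R1 (z=60.1): low=0.55, fine=0.85; AND[min(a, b)] → w = 0.55
R2 (z=61.5): medium=0.52 → w = 0.52
R3 (z=67.4): fine=0.85, ¬low=1−0.55=0.45; AND[min(a, b)] → w = 0.45
R4 (z=88.1): ideal=0.70 → w = 0.70
Weighted average = (0.55·60.1 + 0.52·61.5 + 0.45·67.4 + 0.70·88.1) / (0.55 + 0.52 + 0.45 + 0.70)
  = 157.0350 / 2.2200 = 70.74

70.74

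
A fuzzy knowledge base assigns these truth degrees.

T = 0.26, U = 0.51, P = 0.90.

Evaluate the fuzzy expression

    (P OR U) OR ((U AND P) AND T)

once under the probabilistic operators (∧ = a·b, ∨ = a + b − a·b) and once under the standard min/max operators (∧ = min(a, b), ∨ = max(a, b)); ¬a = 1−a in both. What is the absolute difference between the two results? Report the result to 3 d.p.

Under probabilistic:
  P OR U = a + b − a·b on (0.9000, 0.5100) = 0.9510
  U AND P = a·b on (0.5100, 0.9000) = 0.4590
  (U AND P) AND T = a·b on (0.4590, 0.2600) = 0.1193
  (P OR U) OR ((U AND P) AND T) = a + b − a·b on (0.9510, 0.1193) = 0.9568
  → value = 0.9568
Under standard min/max:
  P OR U = max(a, b) on (0.90, 0.51) = 0.90
  U AND P = min(a, b) on (0.51, 0.90) = 0.51
  (U AND P) AND T = min(a, b) on (0.51, 0.26) = 0.26
  (P OR U) OR ((U AND P) AND T) = max(a, b) on (0.90, 0.26) = 0.90
  → value = 0.9000
|0.9568 − 0.9000| = 0.057

0.057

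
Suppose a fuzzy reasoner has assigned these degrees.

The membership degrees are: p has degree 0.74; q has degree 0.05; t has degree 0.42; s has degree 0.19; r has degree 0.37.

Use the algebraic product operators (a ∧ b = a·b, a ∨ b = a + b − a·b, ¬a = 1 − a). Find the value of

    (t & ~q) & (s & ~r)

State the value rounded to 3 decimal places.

0.048

~q = 1 − 0.0500 = 0.9500
t & ~q = a·b on (0.4200, 0.9500) = 0.3990
~r = 1 − 0.3700 = 0.6300
s & ~r = a·b on (0.1900, 0.6300) = 0.1197
(t & ~q) & (s & ~r) = a·b on (0.3990, 0.1197) = 0.0478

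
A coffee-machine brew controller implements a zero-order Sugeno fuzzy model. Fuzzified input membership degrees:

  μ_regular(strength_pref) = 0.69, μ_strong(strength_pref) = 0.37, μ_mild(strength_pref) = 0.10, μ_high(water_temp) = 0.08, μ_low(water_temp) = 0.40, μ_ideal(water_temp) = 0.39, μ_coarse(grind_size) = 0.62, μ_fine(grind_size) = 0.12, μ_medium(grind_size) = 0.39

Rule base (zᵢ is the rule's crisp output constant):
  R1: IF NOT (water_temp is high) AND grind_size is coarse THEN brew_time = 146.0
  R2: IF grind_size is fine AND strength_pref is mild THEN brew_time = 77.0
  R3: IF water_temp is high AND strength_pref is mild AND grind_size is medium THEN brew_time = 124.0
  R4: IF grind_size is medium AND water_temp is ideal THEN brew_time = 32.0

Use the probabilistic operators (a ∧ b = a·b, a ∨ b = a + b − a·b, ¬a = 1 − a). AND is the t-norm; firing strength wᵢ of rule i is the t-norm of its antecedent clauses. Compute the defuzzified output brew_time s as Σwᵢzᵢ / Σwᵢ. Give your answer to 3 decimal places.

121.277

R1 (z=146.0): ¬high=1−0.08=0.92, coarse=0.62; AND[a·b] → w = 0.5704
R2 (z=77.0): fine=0.12, mild=0.10; AND[a·b] → w = 0.0120
R3 (z=124.0): high=0.08, mild=0.10, medium=0.39; AND[a·b] → w = 0.0031
R4 (z=32.0): medium=0.39, ideal=0.39; AND[a·b] → w = 0.1521
Weighted average = (0.5704·146.0 + 0.0120·77.0 + 0.0031·124.0 + 0.1521·32.0) / (0.5704 + 0.0120 + 0.0031 + 0.1521)
  = 89.4565 / 0.7376 = 121.277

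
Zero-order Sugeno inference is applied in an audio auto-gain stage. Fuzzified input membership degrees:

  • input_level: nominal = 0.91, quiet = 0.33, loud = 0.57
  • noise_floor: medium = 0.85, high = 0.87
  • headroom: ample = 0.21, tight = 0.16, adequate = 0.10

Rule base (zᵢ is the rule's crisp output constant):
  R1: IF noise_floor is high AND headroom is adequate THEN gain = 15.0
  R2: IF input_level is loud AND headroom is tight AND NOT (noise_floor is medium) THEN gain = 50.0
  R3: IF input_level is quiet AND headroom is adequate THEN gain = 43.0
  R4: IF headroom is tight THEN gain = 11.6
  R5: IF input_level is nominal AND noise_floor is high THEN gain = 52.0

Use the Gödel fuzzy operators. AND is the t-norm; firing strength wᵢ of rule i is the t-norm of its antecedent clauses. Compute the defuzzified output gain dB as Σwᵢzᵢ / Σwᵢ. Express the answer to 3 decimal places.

43.765

R1 (z=15.0): high=0.87, adequate=0.10; AND[min(a, b)] → w = 0.10
R2 (z=50.0): loud=0.57, tight=0.16, ¬medium=1−0.85=0.15; AND[min(a, b)] → w = 0.15
R3 (z=43.0): quiet=0.33, adequate=0.10; AND[min(a, b)] → w = 0.10
R4 (z=11.6): tight=0.16 → w = 0.16
R5 (z=52.0): nominal=0.91, high=0.87; AND[min(a, b)] → w = 0.87
Weighted average = (0.10·15.0 + 0.15·50.0 + 0.10·43.0 + 0.16·11.6 + 0.87·52.0) / (0.10 + 0.15 + 0.10 + 0.16 + 0.87)
  = 60.3960 / 1.3800 = 43.765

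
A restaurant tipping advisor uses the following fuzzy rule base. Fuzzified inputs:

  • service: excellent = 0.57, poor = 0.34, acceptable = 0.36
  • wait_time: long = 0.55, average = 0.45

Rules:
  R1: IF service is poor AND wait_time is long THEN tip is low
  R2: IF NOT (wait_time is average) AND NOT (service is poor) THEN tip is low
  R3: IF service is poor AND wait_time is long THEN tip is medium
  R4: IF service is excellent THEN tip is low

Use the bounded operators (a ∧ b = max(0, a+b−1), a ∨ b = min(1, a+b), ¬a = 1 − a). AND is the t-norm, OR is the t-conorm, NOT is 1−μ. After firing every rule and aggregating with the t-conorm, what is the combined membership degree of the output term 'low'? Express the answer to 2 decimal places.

R1: poor=0.34, long=0.55; AND[max(0, a+b−1)] → w = 0.00
R2: ¬average=1−0.45=0.55, ¬poor=1−0.34=0.66; AND[max(0, a+b−1)] → w = 0.21
R3: poor=0.34, long=0.55; AND[max(0, a+b−1)] → w = 0.00
R4: excellent=0.57 → w = 0.57
Rules with consequent 'low': {R1, R2, R4} → strengths 0.00, 0.21, 0.57
Aggregate via t-conorm [min(1, a+b)]: 0.78

0.78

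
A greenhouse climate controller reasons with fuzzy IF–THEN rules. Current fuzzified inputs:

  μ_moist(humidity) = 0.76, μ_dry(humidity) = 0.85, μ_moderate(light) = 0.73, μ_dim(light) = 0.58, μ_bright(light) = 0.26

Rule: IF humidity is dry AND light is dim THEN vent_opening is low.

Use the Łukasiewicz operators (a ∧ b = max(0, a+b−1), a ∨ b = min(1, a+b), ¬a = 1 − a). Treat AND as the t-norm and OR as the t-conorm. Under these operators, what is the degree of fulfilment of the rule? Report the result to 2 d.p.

firing strength: dry=0.85, dim=0.58; AND[max(0, a+b−1)] → w = 0.43

0.43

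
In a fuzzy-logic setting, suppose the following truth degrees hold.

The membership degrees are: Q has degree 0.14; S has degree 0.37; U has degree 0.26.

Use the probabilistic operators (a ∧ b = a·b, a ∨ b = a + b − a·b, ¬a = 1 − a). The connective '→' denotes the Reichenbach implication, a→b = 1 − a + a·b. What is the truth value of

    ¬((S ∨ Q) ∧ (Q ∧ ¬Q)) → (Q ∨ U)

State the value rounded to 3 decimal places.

0.399

S ∨ Q = a + b − a·b on (0.3700, 0.1400) = 0.4582
¬Q = 1 − 0.1400 = 0.8600
Q ∧ ¬Q = a·b on (0.1400, 0.8600) = 0.1204
(S ∨ Q) ∧ (Q ∧ ¬Q) = a·b on (0.4582, 0.1204) = 0.0552
¬((S ∨ Q) ∧ (Q ∧ ¬Q)) = 1 − 0.0552 = 0.9448
Q ∨ U = a + b − a·b on (0.1400, 0.2600) = 0.3636
¬((S ∨ Q) ∧ (Q ∧ ¬Q)) → (Q ∨ U)  [Reichenbach: 1 − a + a·b] with a=0.9448, b=0.3636 → 0.3987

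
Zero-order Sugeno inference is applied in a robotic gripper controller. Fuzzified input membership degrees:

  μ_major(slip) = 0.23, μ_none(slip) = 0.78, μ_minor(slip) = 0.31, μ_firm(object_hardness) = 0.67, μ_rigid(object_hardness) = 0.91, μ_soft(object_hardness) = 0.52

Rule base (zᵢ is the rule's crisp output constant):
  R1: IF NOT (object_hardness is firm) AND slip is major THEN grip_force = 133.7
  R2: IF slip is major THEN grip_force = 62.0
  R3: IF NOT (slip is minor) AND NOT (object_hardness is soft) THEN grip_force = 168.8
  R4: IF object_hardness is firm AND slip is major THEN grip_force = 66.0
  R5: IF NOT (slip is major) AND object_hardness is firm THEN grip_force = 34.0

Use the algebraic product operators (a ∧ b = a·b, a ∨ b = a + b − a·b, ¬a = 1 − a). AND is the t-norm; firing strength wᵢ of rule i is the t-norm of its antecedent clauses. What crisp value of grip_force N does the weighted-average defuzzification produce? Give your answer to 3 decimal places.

82.645

R1 (z=133.7): ¬firm=1−0.67=0.33, major=0.23; AND[a·b] → w = 0.0759
R2 (z=62.0): major=0.23 → w = 0.2300
R3 (z=168.8): ¬minor=1−0.31=0.69, ¬soft=1−0.52=0.48; AND[a·b] → w = 0.3312
R4 (z=66.0): firm=0.67, major=0.23; AND[a·b] → w = 0.1541
R5 (z=34.0): ¬major=1−0.23=0.77, firm=0.67; AND[a·b] → w = 0.5159
Weighted average = (0.0759·133.7 + 0.2300·62.0 + 0.3312·168.8 + 0.1541·66.0 + 0.5159·34.0) / (0.0759 + 0.2300 + 0.3312 + 0.1541 + 0.5159)
  = 108.0256 / 1.3071 = 82.645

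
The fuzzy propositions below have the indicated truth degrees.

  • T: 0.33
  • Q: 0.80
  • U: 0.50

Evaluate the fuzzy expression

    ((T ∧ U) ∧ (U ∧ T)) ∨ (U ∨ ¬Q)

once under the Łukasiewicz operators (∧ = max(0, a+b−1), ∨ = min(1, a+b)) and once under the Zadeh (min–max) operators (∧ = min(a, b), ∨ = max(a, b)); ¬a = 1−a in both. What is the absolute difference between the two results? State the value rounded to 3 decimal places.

Under Łukasiewicz:
  T ∧ U = max(0, a+b−1) on (0.33, 0.50) = 0.00
  U ∧ T = max(0, a+b−1) on (0.50, 0.33) = 0.00
  (T ∧ U) ∧ (U ∧ T) = max(0, a+b−1) on (0.00, 0.00) = 0.00
  ¬Q = 1 − 0.80 = 0.20
  U ∨ ¬Q = min(1, a+b) on (0.50, 0.20) = 0.70
  ((T ∧ U) ∧ (U ∧ T)) ∨ (U ∨ ¬Q) = min(1, a+b) on (0.00, 0.70) = 0.70
  → value = 0.7000
Under Zadeh (min–max):
  T ∧ U = min(a, b) on (0.33, 0.50) = 0.33
  U ∧ T = min(a, b) on (0.50, 0.33) = 0.33
  (T ∧ U) ∧ (U ∧ T) = min(a, b) on (0.33, 0.33) = 0.33
  ¬Q = 1 − 0.80 = 0.20
  U ∨ ¬Q = max(a, b) on (0.50, 0.20) = 0.50
  ((T ∧ U) ∧ (U ∧ T)) ∨ (U ∨ ¬Q) = max(a, b) on (0.33, 0.50) = 0.50
  → value = 0.5000
|0.7000 − 0.5000| = 0.200

0.200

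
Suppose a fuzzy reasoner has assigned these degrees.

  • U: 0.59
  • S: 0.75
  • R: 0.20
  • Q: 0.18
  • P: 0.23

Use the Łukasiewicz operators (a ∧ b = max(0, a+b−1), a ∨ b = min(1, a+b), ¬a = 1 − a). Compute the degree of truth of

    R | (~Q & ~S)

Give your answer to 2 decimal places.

~Q = 1 − 0.18 = 0.82
~S = 1 − 0.75 = 0.25
~Q & ~S = max(0, a+b−1) on (0.82, 0.25) = 0.07
R | (~Q & ~S) = min(1, a+b) on (0.20, 0.07) = 0.27

0.27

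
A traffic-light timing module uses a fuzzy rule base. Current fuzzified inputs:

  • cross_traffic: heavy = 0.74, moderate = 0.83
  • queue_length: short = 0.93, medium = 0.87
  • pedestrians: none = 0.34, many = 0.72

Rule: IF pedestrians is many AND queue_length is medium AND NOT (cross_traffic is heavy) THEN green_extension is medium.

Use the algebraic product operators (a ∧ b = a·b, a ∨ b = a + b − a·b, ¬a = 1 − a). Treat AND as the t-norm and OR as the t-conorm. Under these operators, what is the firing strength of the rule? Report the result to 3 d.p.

firing strength: many=0.72, medium=0.87, ¬heavy=1−0.74=0.26; AND[a·b] → w = 0.1629

0.163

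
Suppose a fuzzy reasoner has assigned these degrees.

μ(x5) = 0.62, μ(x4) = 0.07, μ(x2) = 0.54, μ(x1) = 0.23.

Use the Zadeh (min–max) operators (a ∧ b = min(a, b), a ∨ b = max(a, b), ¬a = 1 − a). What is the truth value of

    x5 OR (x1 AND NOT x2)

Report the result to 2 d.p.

NOT x2 = 1 − 0.54 = 0.46
x1 AND NOT x2 = min(a, b) on (0.23, 0.46) = 0.23
x5 OR (x1 AND NOT x2) = max(a, b) on (0.62, 0.23) = 0.62

0.62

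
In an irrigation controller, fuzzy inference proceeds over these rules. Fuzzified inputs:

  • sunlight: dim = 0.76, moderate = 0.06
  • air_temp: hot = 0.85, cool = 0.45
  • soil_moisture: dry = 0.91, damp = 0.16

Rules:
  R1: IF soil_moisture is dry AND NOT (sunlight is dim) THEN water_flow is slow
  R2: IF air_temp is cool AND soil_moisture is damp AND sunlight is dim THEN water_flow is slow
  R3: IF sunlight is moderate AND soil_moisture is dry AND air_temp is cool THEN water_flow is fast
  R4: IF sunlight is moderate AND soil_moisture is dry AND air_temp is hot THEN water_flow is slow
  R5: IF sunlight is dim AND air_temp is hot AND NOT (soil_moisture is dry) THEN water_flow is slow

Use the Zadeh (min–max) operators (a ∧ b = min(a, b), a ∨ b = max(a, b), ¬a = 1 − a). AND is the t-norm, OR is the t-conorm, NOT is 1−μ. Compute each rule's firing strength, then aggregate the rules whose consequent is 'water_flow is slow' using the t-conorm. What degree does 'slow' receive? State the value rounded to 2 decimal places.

0.24

R1: dry=0.91, ¬dim=1−0.76=0.24; AND[min(a, b)] → w = 0.24
R2: cool=0.45, damp=0.16, dim=0.76; AND[min(a, b)] → w = 0.16
R3: moderate=0.06, dry=0.91, cool=0.45; AND[min(a, b)] → w = 0.06
R4: moderate=0.06, dry=0.91, hot=0.85; AND[min(a, b)] → w = 0.06
R5: dim=0.76, hot=0.85, ¬dry=1−0.91=0.09; AND[min(a, b)] → w = 0.09
Rules with consequent 'slow': {R1, R2, R4, R5} → strengths 0.24, 0.16, 0.06, 0.09
Aggregate via t-conorm [max(a, b)]: 0.24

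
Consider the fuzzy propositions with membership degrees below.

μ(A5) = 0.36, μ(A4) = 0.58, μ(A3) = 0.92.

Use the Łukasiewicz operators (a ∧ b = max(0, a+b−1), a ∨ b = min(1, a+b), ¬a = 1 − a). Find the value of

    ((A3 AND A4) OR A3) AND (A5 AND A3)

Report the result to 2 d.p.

A3 AND A4 = max(0, a+b−1) on (0.92, 0.58) = 0.50
(A3 AND A4) OR A3 = min(1, a+b) on (0.50, 0.92) = 1.00
A5 AND A3 = max(0, a+b−1) on (0.36, 0.92) = 0.28
((A3 AND A4) OR A3) AND (A5 AND A3) = max(0, a+b−1) on (1.00, 0.28) = 0.28

0.28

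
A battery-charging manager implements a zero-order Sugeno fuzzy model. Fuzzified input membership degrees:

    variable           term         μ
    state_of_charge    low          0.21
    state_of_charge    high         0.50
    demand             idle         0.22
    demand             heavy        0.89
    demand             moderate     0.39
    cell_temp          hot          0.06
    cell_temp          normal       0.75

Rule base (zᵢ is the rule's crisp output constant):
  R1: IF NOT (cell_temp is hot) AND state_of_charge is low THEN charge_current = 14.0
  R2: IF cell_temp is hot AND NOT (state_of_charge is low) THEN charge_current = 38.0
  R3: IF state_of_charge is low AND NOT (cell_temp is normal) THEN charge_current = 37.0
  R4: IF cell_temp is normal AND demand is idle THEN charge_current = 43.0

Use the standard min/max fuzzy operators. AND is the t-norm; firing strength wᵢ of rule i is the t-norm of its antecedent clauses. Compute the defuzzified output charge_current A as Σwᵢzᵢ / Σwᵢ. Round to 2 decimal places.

R1 (z=14.0): ¬hot=1−0.06=0.94, low=0.21; AND[min(a, b)] → w = 0.21
R2 (z=38.0): hot=0.06, ¬low=1−0.21=0.79; AND[min(a, b)] → w = 0.06
R3 (z=37.0): low=0.21, ¬normal=1−0.75=0.25; AND[min(a, b)] → w = 0.21
R4 (z=43.0): normal=0.75, idle=0.22; AND[min(a, b)] → w = 0.22
Weighted average = (0.21·14.0 + 0.06·38.0 + 0.21·37.0 + 0.22·43.0) / (0.21 + 0.06 + 0.21 + 0.22)
  = 22.4500 / 0.7000 = 32.07

32.07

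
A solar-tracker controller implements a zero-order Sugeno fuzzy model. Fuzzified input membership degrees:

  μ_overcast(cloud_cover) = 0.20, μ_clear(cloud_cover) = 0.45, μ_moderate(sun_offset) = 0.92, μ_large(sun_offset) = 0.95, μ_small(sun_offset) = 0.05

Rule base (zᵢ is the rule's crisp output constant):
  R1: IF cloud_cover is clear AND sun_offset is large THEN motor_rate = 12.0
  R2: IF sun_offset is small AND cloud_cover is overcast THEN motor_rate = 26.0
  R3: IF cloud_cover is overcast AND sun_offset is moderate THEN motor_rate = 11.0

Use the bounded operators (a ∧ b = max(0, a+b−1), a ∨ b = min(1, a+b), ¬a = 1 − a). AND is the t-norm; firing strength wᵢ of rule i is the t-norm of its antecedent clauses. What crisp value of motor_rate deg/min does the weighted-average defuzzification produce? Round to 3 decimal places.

R1 (z=12.0): clear=0.45, large=0.95; AND[max(0, a+b−1)] → w = 0.40
R2 (z=26.0): small=0.05, overcast=0.20; AND[max(0, a+b−1)] → w = 0.00
R3 (z=11.0): overcast=0.20, moderate=0.92; AND[max(0, a+b−1)] → w = 0.12
Weighted average = (0.40·12.0 + 0.00·26.0 + 0.12·11.0) / (0.40 + 0.00 + 0.12)
  = 6.1200 / 0.5200 = 11.769

11.769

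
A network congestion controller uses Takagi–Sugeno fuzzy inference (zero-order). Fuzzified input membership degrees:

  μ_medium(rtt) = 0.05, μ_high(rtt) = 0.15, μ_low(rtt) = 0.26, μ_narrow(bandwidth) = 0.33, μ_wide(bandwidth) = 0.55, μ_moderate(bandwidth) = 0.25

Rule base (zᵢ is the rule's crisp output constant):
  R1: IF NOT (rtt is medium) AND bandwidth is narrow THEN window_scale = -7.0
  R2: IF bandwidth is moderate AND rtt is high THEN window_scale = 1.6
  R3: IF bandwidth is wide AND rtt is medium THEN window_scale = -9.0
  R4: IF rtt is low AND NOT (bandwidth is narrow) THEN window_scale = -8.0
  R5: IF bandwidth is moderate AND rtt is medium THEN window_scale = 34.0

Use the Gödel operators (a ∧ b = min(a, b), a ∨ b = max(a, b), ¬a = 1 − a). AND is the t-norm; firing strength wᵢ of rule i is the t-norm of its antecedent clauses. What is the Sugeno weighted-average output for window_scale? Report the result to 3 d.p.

-3.452

R1 (z=-7.0): ¬medium=1−0.05=0.95, narrow=0.33; AND[min(a, b)] → w = 0.33
R2 (z=1.6): moderate=0.25, high=0.15; AND[min(a, b)] → w = 0.15
R3 (z=-9.0): wide=0.55, medium=0.05; AND[min(a, b)] → w = 0.05
R4 (z=-8.0): low=0.26, ¬narrow=1−0.33=0.67; AND[min(a, b)] → w = 0.26
R5 (z=34.0): moderate=0.25, medium=0.05; AND[min(a, b)] → w = 0.05
Weighted average = (0.33·-7.0 + 0.15·1.6 + 0.05·-9.0 + 0.26·-8.0 + 0.05·34.0) / (0.33 + 0.15 + 0.05 + 0.26 + 0.05)
  = -2.9000 / 0.8400 = -3.452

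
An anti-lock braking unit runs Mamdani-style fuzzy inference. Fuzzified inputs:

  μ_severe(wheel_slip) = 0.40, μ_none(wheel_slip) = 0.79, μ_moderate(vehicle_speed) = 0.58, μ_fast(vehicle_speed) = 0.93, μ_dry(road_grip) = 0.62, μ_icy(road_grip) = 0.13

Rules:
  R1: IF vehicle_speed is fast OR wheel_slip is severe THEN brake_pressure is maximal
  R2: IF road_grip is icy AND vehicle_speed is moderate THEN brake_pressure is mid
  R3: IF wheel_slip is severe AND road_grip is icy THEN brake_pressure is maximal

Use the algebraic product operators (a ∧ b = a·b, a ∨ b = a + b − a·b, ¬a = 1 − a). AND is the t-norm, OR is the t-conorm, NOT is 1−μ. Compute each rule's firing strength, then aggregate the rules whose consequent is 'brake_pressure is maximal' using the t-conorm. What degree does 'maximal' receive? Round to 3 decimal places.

R1: fast=0.93, severe=0.40; OR[a + b − a·b] → w = 0.9580
R2: icy=0.13, moderate=0.58; AND[a·b] → w = 0.0754
R3: severe=0.40, icy=0.13; AND[a·b] → w = 0.0520
Rules with consequent 'maximal': {R1, R3} → strengths 0.9580, 0.0520
Aggregate via t-conorm [a + b − a·b]: 0.9602

0.960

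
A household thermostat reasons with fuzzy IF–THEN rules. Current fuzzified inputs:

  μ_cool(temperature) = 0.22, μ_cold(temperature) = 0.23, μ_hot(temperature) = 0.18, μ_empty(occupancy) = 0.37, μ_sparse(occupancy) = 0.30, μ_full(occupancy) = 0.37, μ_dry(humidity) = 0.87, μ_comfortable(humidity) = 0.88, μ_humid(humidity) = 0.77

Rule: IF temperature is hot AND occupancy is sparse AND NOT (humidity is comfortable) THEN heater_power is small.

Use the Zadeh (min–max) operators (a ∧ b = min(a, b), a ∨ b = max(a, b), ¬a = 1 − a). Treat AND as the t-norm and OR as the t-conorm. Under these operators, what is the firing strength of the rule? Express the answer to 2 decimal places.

firing strength: hot=0.18, sparse=0.30, ¬comfortable=1−0.88=0.12; AND[min(a, b)] → w = 0.12

0.12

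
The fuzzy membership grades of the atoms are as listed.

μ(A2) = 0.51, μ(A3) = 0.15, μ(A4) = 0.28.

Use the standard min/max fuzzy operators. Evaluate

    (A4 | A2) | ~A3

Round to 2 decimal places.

0.85

A4 | A2 = max(a, b) on (0.28, 0.51) = 0.51
~A3 = 1 − 0.15 = 0.85
(A4 | A2) | ~A3 = max(a, b) on (0.51, 0.85) = 0.85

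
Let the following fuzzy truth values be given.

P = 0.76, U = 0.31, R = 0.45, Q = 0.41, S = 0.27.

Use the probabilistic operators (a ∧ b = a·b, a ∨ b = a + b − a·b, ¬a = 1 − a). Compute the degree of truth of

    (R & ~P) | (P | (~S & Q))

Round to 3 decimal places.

~P = 1 − 0.7600 = 0.2400
R & ~P = a·b on (0.4500, 0.2400) = 0.1080
~S = 1 − 0.2700 = 0.7300
~S & Q = a·b on (0.7300, 0.4100) = 0.2993
P | (~S & Q) = a + b − a·b on (0.7600, 0.2993) = 0.8318
(R & ~P) | (P | (~S & Q)) = a + b − a·b on (0.1080, 0.8318) = 0.8500

0.850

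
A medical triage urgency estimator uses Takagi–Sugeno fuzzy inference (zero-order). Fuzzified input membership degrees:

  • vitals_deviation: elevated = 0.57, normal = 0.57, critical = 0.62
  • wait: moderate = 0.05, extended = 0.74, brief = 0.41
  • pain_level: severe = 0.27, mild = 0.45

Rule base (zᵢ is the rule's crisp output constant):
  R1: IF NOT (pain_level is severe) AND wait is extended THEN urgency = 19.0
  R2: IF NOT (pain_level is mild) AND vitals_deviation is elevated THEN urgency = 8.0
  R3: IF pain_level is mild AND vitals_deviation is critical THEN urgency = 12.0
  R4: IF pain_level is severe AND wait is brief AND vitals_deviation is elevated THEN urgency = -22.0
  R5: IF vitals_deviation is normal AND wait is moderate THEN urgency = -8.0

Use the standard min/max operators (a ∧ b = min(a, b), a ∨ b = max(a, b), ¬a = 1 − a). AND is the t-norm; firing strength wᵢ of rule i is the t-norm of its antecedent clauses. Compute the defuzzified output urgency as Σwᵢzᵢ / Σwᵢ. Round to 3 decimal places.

R1 (z=19.0): ¬severe=1−0.27=0.73, extended=0.74; AND[min(a, b)] → w = 0.73
R2 (z=8.0): ¬mild=1−0.45=0.55, elevated=0.57; AND[min(a, b)] → w = 0.55
R3 (z=12.0): mild=0.45, critical=0.62; AND[min(a, b)] → w = 0.45
R4 (z=-22.0): severe=0.27, brief=0.41, elevated=0.57; AND[min(a, b)] → w = 0.27
R5 (z=-8.0): normal=0.57, moderate=0.05; AND[min(a, b)] → w = 0.05
Weighted average = (0.73·19.0 + 0.55·8.0 + 0.45·12.0 + 0.27·-22.0 + 0.05·-8.0) / (0.73 + 0.55 + 0.45 + 0.27 + 0.05)
  = 17.3300 / 2.0500 = 8.454

8.454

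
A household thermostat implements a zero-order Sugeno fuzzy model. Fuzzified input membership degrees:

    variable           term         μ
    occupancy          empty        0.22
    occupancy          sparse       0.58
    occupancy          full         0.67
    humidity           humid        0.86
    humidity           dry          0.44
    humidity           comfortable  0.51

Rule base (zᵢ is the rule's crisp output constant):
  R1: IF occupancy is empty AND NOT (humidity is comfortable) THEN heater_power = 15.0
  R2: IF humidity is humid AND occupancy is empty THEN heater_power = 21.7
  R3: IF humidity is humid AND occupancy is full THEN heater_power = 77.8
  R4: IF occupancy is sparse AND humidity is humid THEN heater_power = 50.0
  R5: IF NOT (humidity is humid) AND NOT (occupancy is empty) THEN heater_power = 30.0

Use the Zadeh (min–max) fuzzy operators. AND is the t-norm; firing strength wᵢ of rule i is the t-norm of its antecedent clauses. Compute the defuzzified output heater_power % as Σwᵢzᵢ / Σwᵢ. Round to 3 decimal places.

R1 (z=15.0): empty=0.22, ¬comfortable=1−0.51=0.49; AND[min(a, b)] → w = 0.22
R2 (z=21.7): humid=0.86, empty=0.22; AND[min(a, b)] → w = 0.22
R3 (z=77.8): humid=0.86, full=0.67; AND[min(a, b)] → w = 0.67
R4 (z=50.0): sparse=0.58, humid=0.86; AND[min(a, b)] → w = 0.58
R5 (z=30.0): ¬humid=1−0.86=0.14, ¬empty=1−0.22=0.78; AND[min(a, b)] → w = 0.14
Weighted average = (0.22·15.0 + 0.22·21.7 + 0.67·77.8 + 0.58·50.0 + 0.14·30.0) / (0.22 + 0.22 + 0.67 + 0.58 + 0.14)
  = 93.4000 / 1.8300 = 51.038

51.038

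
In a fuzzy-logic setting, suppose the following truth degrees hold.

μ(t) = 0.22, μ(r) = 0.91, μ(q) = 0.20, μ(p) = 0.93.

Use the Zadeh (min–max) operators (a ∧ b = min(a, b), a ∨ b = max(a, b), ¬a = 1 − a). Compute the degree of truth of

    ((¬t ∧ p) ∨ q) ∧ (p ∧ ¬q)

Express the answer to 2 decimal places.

¬t = 1 − 0.22 = 0.78
¬t ∧ p = min(a, b) on (0.78, 0.93) = 0.78
(¬t ∧ p) ∨ q = max(a, b) on (0.78, 0.20) = 0.78
¬q = 1 − 0.20 = 0.80
p ∧ ¬q = min(a, b) on (0.93, 0.80) = 0.80
((¬t ∧ p) ∨ q) ∧ (p ∧ ¬q) = min(a, b) on (0.78, 0.80) = 0.78

0.78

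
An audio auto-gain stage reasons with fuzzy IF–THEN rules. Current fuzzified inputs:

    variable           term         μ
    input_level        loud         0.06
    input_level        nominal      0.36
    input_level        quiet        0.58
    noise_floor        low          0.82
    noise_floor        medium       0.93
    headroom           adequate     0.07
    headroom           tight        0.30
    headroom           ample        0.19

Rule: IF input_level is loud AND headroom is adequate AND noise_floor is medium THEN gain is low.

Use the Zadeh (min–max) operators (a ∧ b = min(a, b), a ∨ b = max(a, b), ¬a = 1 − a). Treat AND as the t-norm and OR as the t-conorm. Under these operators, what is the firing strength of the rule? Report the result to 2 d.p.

0.06

firing strength: loud=0.06, adequate=0.07, medium=0.93; AND[min(a, b)] → w = 0.06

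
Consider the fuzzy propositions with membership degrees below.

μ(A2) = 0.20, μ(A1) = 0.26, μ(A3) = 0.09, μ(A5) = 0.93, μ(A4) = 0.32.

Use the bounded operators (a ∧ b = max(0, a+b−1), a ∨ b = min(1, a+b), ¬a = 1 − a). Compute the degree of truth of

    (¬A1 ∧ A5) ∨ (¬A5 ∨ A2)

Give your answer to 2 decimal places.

¬A1 = 1 − 0.26 = 0.74
¬A1 ∧ A5 = max(0, a+b−1) on (0.74, 0.93) = 0.67
¬A5 = 1 − 0.93 = 0.07
¬A5 ∨ A2 = min(1, a+b) on (0.07, 0.20) = 0.27
(¬A1 ∧ A5) ∨ (¬A5 ∨ A2) = min(1, a+b) on (0.67, 0.27) = 0.94

0.94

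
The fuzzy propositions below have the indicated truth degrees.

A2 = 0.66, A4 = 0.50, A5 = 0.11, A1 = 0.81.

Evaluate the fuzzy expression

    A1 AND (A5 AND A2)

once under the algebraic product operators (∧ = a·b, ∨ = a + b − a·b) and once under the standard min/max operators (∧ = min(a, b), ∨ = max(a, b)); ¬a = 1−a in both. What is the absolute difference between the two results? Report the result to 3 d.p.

Under algebraic product:
  A5 AND A2 = a·b on (0.1100, 0.6600) = 0.0726
  A1 AND (A5 AND A2) = a·b on (0.8100, 0.0726) = 0.0588
  → value = 0.0588
Under standard min/max:
  A5 AND A2 = min(a, b) on (0.11, 0.66) = 0.11
  A1 AND (A5 AND A2) = min(a, b) on (0.81, 0.11) = 0.11
  → value = 0.1100
|0.0588 − 0.1100| = 0.051

0.051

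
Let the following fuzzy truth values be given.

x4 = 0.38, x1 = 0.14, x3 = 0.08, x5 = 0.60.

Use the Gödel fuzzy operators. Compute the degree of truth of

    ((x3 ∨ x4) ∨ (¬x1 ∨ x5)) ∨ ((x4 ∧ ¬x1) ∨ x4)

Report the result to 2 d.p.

0.86

x3 ∨ x4 = max(a, b) on (0.08, 0.38) = 0.38
¬x1 = 1 − 0.14 = 0.86
¬x1 ∨ x5 = max(a, b) on (0.86, 0.60) = 0.86
(x3 ∨ x4) ∨ (¬x1 ∨ x5) = max(a, b) on (0.38, 0.86) = 0.86
¬x1 = 1 − 0.14 = 0.86
x4 ∧ ¬x1 = min(a, b) on (0.38, 0.86) = 0.38
(x4 ∧ ¬x1) ∨ x4 = max(a, b) on (0.38, 0.38) = 0.38
((x3 ∨ x4) ∨ (¬x1 ∨ x5)) ∨ ((x4 ∧ ¬x1) ∨ x4) = max(a, b) on (0.86, 0.38) = 0.86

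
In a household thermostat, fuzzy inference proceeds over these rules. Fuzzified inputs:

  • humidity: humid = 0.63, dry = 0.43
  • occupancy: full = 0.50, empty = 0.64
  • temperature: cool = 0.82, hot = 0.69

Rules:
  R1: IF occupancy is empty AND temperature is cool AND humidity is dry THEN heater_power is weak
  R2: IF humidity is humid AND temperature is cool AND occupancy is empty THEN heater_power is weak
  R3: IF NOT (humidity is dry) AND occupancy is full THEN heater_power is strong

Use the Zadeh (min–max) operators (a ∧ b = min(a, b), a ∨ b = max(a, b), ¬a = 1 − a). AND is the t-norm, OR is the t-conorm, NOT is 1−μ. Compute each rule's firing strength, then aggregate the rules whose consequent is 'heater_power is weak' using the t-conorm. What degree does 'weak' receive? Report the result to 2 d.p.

R1: empty=0.64, cool=0.82, dry=0.43; AND[min(a, b)] → w = 0.43
R2: humid=0.63, cool=0.82, empty=0.64; AND[min(a, b)] → w = 0.63
R3: ¬dry=1−0.43=0.57, full=0.50; AND[min(a, b)] → w = 0.50
Rules with consequent 'weak': {R1, R2} → strengths 0.43, 0.63
Aggregate via t-conorm [max(a, b)]: 0.63

0.63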